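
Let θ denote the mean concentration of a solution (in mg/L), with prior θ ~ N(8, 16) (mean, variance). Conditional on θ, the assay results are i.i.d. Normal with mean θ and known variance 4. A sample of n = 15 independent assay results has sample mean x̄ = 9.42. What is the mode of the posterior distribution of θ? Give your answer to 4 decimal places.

θ̂_MAP = 9.3967

n = 15, x̄ = 9.42.
For a Normal prior and Normal likelihood with known variance, the posterior is Normal; its mode equals its mean, the precision-weighted average.
Prior precision 1/σ₀² = 1/16 = 0.0625; data precision n/σ² = 15/4 = 3.75.
θ̂ = (0.0625·8 + 3.75·9.42) / (0.0625 + 3.75) = 35.825/3.8125 = 2866/305 ≈ 9.3967.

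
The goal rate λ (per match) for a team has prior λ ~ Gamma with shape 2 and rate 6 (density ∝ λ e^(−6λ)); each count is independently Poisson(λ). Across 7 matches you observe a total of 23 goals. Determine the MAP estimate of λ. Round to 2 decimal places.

Σxᵢ = 23, n = 7.
Posterior ∝ λe^(−6λ) · λ^23e^(−7λ) = λ^24e^(−13λ), i.e. Gamma(shape=25, rate=13).
The mode of a Gamma(a, b) with a ≥ 1 (shape–rate) is (a−1)/b = 24/13 ≈ 1.85.

λ̂_MAP = 1.85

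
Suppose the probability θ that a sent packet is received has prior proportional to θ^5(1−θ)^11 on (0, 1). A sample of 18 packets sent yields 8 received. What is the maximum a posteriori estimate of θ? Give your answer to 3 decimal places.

θ̂_MAP = 0.382

The prior density ∝ θ^5(1−θ)^11 is the kernel of Beta(6, 12).
Data: 8 successes in 18 trials. The binomial likelihood contributes θ^8(1−θ)^10, so the posterior is Beta(6+8, 12+10) = Beta(14, 22).
For Beta(a, b) with a, b > 1 the mode is (a−1)/(a+b−2) = 13/34 ≈ 0.382.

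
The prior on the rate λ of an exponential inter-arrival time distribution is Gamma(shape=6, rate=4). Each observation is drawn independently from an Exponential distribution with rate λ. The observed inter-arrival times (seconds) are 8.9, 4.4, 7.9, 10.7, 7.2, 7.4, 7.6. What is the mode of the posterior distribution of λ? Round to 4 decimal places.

λ̂_MAP = 0.2065

The Exponential(rate=λ) likelihood is ∝ λ^n e^(−λΣtᵢ). Here n = 7 and Σtᵢ = 8.9 + 4.4 + 7.9 + 10.7 + 7.2 + 7.4 + 7.6 = 54.1.
Posterior ∝ λ^5e^(−4λ) · λ^7e^(−54.1λ) = λ^12e^(−58.1λ), i.e. Gamma(13, 58.1).
Mode = (a−1)/b = 12/58.1 ≈ 0.2065.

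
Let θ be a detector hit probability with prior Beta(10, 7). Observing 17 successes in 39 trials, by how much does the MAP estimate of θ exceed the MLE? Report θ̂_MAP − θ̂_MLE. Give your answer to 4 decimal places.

Posterior is Beta(27, 29); MAP = (27−1)/(56−2) = 26/54 ≈ 0.48148.
MLE ignores the prior: θ̂_MLE = k/n = 17/39 ≈ 0.43590.
Difference = 26/54 − 17/39 = 16/351 ≈ 0.0456.

MAP − MLE = 0.0456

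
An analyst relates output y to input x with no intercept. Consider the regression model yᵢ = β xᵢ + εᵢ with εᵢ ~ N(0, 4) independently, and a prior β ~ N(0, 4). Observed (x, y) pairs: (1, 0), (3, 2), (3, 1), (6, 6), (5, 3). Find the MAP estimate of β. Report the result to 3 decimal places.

log p(β | y) = −Σ(yᵢ − βxᵢ)²/(2·4) − β²/(2·4) + const.
Setting the derivative to zero: Σxᵢ(yᵢ − βxᵢ)/4 − β/4 = 0, so β = Σxᵢyᵢ / (Σxᵢ² + σ²/τ²).
Σxᵢyᵢ = 1·0 + 3·2 + 3·1 + 6·6 + 5·3 = 60; Σxᵢ² = 80; σ²/τ² = 1.
β̂_MAP = 60 / (80 + 1) = 60/81 ≈ 0.741.

β̂_MAP = 0.741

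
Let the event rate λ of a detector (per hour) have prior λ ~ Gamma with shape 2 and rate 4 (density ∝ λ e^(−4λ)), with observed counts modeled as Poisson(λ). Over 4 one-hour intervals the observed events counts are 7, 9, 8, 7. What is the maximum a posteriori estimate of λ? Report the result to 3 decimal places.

Σxᵢ = 7+9+8+7 = 31, with n = 4.
Posterior ∝ λe^(−4λ) · λ^31e^(−4λ) = λ^32e^(−8λ), i.e. Gamma(shape=33, rate=8).
The mode of a Gamma(a, b) with a ≥ 1 (shape–rate) is (a−1)/b = 32/8 ≈ 4.000.

λ̂_MAP = 4.000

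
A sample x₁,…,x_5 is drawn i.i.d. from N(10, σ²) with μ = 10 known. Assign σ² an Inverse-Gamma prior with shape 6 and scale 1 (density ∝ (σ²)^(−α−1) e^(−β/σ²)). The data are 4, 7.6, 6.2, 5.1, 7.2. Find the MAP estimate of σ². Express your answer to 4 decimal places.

σ̂²_MAP = 4.7395

Sum of squared deviations about the known mean: SS = (4−10)² + (7.6−10)² + (6.2−10)² + (5.1−10)² + (7.2−10)² = 88.05.
The Normal likelihood contributes (σ²)^(−n/2) exp(−SS/(2σ²)), so the posterior is Inverse-Gamma(α + n/2, β + SS/2) = Inverse-Gamma(8.5, 45.025).
The mode of Inverse-Gamma(a, b) is b/(a+1) = 45.025/9.5 ≈ 4.7395.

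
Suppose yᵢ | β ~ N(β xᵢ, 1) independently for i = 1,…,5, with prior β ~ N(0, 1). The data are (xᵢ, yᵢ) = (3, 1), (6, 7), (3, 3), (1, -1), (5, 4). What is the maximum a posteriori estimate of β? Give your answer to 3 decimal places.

β̂_MAP = 0.901

log p(β | y) = −Σ(yᵢ − βxᵢ)²/(2·1) − β²/(2·1) + const.
Setting the derivative to zero: Σxᵢ(yᵢ − βxᵢ)/1 − β/1 = 0, so β = Σxᵢyᵢ / (Σxᵢ² + σ²/τ²).
Σxᵢyᵢ = 3·1 + 6·7 + 3·3 + 1·(-1) + 5·4 = 73; Σxᵢ² = 80; σ²/τ² = 1.
β̂_MAP = 73 / (80 + 1) = 73/81 ≈ 0.901.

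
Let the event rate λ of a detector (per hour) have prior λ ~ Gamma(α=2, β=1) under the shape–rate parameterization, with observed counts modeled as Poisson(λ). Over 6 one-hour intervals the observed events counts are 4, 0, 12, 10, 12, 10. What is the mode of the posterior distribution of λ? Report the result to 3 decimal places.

Σxᵢ = 4+0+12+10+12+10 = 48, with n = 6.
Posterior ∝ λe^(−1λ) · λ^48e^(−6λ) = λ^49e^(−7λ), i.e. Gamma(shape=50, rate=7).
The mode of a Gamma(a, b) with a ≥ 1 (shape–rate) is (a−1)/b = 49/7 ≈ 7.000.

λ̂_MAP = 7.000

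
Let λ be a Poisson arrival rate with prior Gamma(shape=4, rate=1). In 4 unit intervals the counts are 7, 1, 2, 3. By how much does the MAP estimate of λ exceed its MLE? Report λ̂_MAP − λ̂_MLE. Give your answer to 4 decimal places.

Σxᵢ = 13. Posterior is Gamma(17, 5); MAP = (17−1)/5 = 16/5 ≈ 3.20000.
MLE = x̄ = 13/4 ≈ 3.25000.
Difference = 16/5 − 13/4 = -1/20 ≈ -0.0500.

MAP − MLE = -0.0500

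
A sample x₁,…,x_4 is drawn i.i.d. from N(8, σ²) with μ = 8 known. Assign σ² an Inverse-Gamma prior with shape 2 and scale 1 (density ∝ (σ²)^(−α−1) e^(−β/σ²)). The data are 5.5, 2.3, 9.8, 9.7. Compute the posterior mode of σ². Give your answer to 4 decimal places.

Sum of squared deviations about the known mean: SS = (5.5−8)² + (2.3−8)² + (9.8−8)² + (9.7−8)² = 44.87.
The Normal likelihood contributes (σ²)^(−n/2) exp(−SS/(2σ²)), so the posterior is Inverse-Gamma(α + n/2, β + SS/2) = Inverse-Gamma(4, 23.435).
The mode of Inverse-Gamma(a, b) is b/(a+1) = 23.435/5 ≈ 4.6870.

σ̂²_MAP = 4.6870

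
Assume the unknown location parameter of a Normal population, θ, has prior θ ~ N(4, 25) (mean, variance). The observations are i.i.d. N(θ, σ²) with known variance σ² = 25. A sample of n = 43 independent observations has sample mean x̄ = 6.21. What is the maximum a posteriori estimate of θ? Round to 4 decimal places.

θ̂_MAP = 6.1598

n = 43, x̄ = 6.21.
For a Normal prior and Normal likelihood with known variance, the posterior is Normal; its mode equals its mean, the precision-weighted average.
Prior precision 1/σ₀² = 1/25 = 0.04; data precision n/σ² = 43/25 = 1.72.
θ̂ = (0.04·4 + 1.72·6.21) / (0.04 + 1.72) = 10.8412/1.76 = 27103/4400 ≈ 6.1598.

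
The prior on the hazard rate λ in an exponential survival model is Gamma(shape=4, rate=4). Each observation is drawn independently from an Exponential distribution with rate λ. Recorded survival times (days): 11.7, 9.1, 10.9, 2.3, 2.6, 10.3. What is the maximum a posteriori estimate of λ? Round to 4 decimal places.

λ̂_MAP = 0.1768

The Exponential(rate=λ) likelihood is ∝ λ^n e^(−λΣtᵢ). Here n = 6 and Σtᵢ = 11.7 + 9.1 + 10.9 + 2.3 + 2.6 + 10.3 = 46.9.
Posterior ∝ λ^3e^(−4λ) · λ^6e^(−46.9λ) = λ^9e^(−50.9λ), i.e. Gamma(10, 50.9).
Mode = (a−1)/b = 9/50.9 ≈ 0.1768.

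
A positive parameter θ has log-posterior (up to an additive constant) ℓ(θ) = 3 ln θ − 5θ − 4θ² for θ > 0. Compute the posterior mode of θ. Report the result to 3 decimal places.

θ̂_MAP = 0.375

ℓ'(θ) = 3/θ − 5 − 8θ. Setting this to zero and multiplying by θ: 8θ² + 5θ − 3 = 0.
θ = (−5 + √(5² + 4·8·3)) / (2·8) = (−5 + √121) / 16 = (−5 + 11)/16 = 3/8.
ℓ''(θ) = −3/θ² − 8 < 0, confirming a maximum.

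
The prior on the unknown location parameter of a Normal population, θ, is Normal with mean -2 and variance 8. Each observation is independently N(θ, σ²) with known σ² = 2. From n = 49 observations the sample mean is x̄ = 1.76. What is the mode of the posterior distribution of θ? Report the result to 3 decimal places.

n = 49, x̄ = 1.76.
For a Normal prior and Normal likelihood with known variance, the posterior is Normal; its mode equals its mean, the precision-weighted average.
Prior precision 1/σ₀² = 1/8 = 0.125; data precision n/σ² = 49/2 = 24.5.
θ̂ = (0.125·(-2) + 24.5·1.76) / (0.125 + 24.5) = 42.87/24.625 = 8574/4925 ≈ 1.741.

θ̂_MAP = 1.741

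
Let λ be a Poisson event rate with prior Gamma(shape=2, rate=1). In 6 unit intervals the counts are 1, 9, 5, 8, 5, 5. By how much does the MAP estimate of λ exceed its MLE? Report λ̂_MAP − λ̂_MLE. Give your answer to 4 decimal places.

MAP − MLE = -0.6429

Σxᵢ = 33. Posterior is Gamma(35, 7); MAP = (35−1)/7 = 34/7 ≈ 4.85714.
MLE = x̄ = 33/6 ≈ 5.50000.
Difference = 34/7 − 33/6 = -9/14 ≈ -0.6429.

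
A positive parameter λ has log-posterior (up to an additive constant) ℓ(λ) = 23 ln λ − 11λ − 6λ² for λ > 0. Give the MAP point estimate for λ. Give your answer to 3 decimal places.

λ̂_MAP = 1.000

ℓ'(λ) = 23/λ − 11 − 12λ. Setting this to zero and multiplying by λ: 12λ² + 11λ − 23 = 0.
λ = (−11 + √(11² + 4·12·23)) / (2·12) = (−11 + √1225) / 24 = (−11 + 35)/24 = 1.
ℓ''(λ) = −23/λ² − 12 < 0, confirming a maximum.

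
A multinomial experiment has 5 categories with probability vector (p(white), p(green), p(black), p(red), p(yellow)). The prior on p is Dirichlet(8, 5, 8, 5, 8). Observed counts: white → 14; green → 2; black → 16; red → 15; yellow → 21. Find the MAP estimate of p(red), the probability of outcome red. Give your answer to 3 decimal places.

MAP estimate of p(red) = 0.196

The posterior is Dirichlet(αᵢ + nᵢ) = Dirichlet(22, 7, 24, 20, 29).
For a Dirichlet(a₁,…,a_K) with all aᵢ > 1, the mode has j-th component (aⱼ − 1)/(Σaᵢ − K).
Here Σaᵢ = 102 and K = 5, so p(red) = (20 − 1)/(102 − 5) = 19/97 ≈ 0.196.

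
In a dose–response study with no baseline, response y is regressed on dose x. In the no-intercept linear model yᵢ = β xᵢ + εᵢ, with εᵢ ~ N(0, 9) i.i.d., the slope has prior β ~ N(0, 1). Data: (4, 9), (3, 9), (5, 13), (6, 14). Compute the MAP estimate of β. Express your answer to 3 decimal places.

log p(β | y) = −Σ(yᵢ − βxᵢ)²/(2·9) − β²/(2·1) + const.
Setting the derivative to zero: Σxᵢ(yᵢ − βxᵢ)/9 − β/1 = 0, so β = Σxᵢyᵢ / (Σxᵢ² + σ²/τ²).
Σxᵢyᵢ = 4·9 + 3·9 + 5·13 + 6·14 = 212; Σxᵢ² = 86; σ²/τ² = 9.
β̂_MAP = 212 / (86 + 9) = 212/95 ≈ 2.232.

β̂_MAP = 2.232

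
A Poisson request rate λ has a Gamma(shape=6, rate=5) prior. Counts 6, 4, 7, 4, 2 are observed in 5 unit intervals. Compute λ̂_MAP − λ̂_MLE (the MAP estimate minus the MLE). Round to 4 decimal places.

MAP − MLE = -1.8000

Σxᵢ = 23. Posterior is Gamma(29, 10); MAP = (29−1)/10 = 28/10 ≈ 2.80000.
MLE = x̄ = 23/5 ≈ 4.60000.
Difference = 28/10 − 23/5 = -9/5 ≈ -1.8000.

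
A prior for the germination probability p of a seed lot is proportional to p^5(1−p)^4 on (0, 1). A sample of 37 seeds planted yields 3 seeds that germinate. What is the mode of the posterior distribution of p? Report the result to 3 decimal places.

p̂_MAP = 0.174

The prior density ∝ p^5(1−p)^4 is the kernel of Beta(6, 5).
Data: 3 successes in 37 trials. The binomial likelihood contributes p^3(1−p)^34, so the posterior is Beta(6+3, 5+34) = Beta(9, 39).
For Beta(a, b) with a, b > 1 the mode is (a−1)/(a+b−2) = 8/46 ≈ 0.174.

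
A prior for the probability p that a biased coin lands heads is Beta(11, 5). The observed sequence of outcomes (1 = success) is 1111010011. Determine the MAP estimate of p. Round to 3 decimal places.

p̂_MAP = 0.708

Prior: Beta(11, 5).
Data: 7 successes in 10 trials (from the sequence). The binomial likelihood contributes p^7(1−p)^3, so the posterior is Beta(11+7, 5+3) = Beta(18, 8).
For Beta(a, b) with a, b > 1 the mode is (a−1)/(a+b−2) = 17/24 ≈ 0.708.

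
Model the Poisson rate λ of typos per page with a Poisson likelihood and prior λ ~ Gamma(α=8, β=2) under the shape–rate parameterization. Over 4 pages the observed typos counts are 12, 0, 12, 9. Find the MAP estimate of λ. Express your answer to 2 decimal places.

Σxᵢ = 12+0+12+9 = 33, with n = 4.
Posterior ∝ λ^7e^(−2λ) · λ^33e^(−4λ) = λ^40e^(−6λ), i.e. Gamma(shape=41, rate=6).
The mode of a Gamma(a, b) with a ≥ 1 (shape–rate) is (a−1)/b = 40/6 ≈ 6.67.

λ̂_MAP = 6.67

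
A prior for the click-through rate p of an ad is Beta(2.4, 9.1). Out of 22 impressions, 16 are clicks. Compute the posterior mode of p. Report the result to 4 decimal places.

Prior: Beta(2.4, 9.1).
Data: 16 successes in 22 trials. The binomial likelihood contributes p^16(1−p)^6, so the posterior is Beta(2.4+16, 9.1+6) = Beta(18.4, 15.1).
For Beta(a, b) with a, b > 1 the mode is (a−1)/(a+b−2) = 17.4/31.5 ≈ 0.5524.

p̂_MAP = 0.5524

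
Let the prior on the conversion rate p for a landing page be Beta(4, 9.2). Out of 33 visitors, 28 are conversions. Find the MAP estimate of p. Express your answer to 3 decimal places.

p̂_MAP = 0.701

Prior: Beta(4, 9.2).
Data: 28 successes in 33 trials. The binomial likelihood contributes p^28(1−p)^5, so the posterior is Beta(4+28, 9.2+5) = Beta(32, 14.2).
For Beta(a, b) with a, b > 1 the mode is (a−1)/(a+b−2) = 31/44.2 ≈ 0.701.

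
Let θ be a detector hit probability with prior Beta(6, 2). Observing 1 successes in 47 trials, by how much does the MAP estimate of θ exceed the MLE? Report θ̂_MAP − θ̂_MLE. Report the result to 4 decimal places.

Posterior is Beta(7, 48); MAP = (7−1)/(55−2) = 6/53 ≈ 0.11321.
MLE ignores the prior: θ̂_MLE = k/n = 1/47 ≈ 0.02128.
Difference = 6/53 − 1/47 = 229/2491 ≈ 0.0919.

MAP − MLE = 0.0919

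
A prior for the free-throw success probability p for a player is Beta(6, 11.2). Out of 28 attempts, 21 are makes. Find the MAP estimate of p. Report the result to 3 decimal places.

Prior: Beta(6, 11.2).
Data: 21 successes in 28 trials. The binomial likelihood contributes p^21(1−p)^7, so the posterior is Beta(6+21, 11.2+7) = Beta(27, 18.2).
For Beta(a, b) with a, b > 1 the mode is (a−1)/(a+b−2) = 26/43.2 ≈ 0.602.

p̂_MAP = 0.602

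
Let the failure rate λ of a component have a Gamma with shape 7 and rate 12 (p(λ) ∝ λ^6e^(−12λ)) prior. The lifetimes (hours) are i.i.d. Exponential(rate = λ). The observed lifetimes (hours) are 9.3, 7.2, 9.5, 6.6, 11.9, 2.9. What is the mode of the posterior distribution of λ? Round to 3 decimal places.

The Exponential(rate=λ) likelihood is ∝ λ^n e^(−λΣtᵢ). Here n = 6 and Σtᵢ = 9.3 + 7.2 + 9.5 + 6.6 + 11.9 + 2.9 = 47.4.
Posterior ∝ λ^6e^(−12λ) · λ^6e^(−47.4λ) = λ^12e^(−59.4λ), i.e. Gamma(13, 59.4).
Mode = (a−1)/b = 12/59.4 ≈ 0.202.

λ̂_MAP = 0.202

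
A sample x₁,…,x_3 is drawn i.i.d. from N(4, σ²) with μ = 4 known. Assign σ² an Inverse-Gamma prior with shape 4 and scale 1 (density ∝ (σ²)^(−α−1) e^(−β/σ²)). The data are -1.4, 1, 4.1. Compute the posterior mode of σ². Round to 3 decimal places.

Sum of squared deviations about the known mean: SS = (-1.4−4)² + (1−4)² + (4.1−4)² = 38.17.
The Normal likelihood contributes (σ²)^(−n/2) exp(−SS/(2σ²)), so the posterior is Inverse-Gamma(α + n/2, β + SS/2) = Inverse-Gamma(5.5, 20.085).
The mode of Inverse-Gamma(a, b) is b/(a+1) = 20.085/6.5 ≈ 3.090.

σ̂²_MAP = 3.090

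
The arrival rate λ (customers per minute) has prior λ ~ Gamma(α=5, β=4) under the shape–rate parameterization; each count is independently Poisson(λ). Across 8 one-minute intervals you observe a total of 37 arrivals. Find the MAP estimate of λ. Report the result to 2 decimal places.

Σxᵢ = 37, n = 8.
Posterior ∝ λ^4e^(−4λ) · λ^37e^(−8λ) = λ^41e^(−12λ), i.e. Gamma(shape=42, rate=12).
The mode of a Gamma(a, b) with a ≥ 1 (shape–rate) is (a−1)/b = 41/12 ≈ 3.42.

λ̂_MAP = 3.42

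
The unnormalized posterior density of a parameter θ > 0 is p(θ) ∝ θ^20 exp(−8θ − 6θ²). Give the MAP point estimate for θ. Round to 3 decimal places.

θ̂_MAP = 1.000

ℓ'(θ) = 20/θ − 8 − 12θ. Setting this to zero and multiplying by θ: 12θ² + 8θ − 20 = 0.
θ = (−8 + √(8² + 4·12·20)) / (2·12) = (−8 + √1024) / 24 = (−8 + 32)/24 = 1.
ℓ''(θ) = −20/θ² − 12 < 0, confirming a maximum.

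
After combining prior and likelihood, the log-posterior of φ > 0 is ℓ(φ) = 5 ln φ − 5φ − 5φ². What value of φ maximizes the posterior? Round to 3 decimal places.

ℓ'(φ) = 5/φ − 5 − 10φ. Setting this to zero and multiplying by φ: 10φ² + 5φ − 5 = 0.
φ = (−5 + √(5² + 4·10·5)) / (2·10) = (−5 + √225) / 20 = (−5 + 15)/20 = 1/2.
ℓ''(φ) = −5/φ² − 10 < 0, confirming a maximum.

φ̂_MAP = 0.500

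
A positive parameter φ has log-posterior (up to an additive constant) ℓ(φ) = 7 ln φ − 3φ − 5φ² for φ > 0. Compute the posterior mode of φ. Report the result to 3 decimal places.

ℓ'(φ) = 7/φ − 3 − 10φ. Setting this to zero and multiplying by φ: 10φ² + 3φ − 7 = 0.
φ = (−3 + √(3² + 4·10·7)) / (2·10) = (−3 + √289) / 20 = (−3 + 17)/20 = 7/10.
ℓ''(φ) = −7/φ² − 10 < 0, confirming a maximum.

φ̂_MAP = 0.700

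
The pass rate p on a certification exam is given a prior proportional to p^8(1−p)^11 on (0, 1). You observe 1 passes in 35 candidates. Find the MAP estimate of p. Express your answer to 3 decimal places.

The prior density ∝ p^8(1−p)^11 is the kernel of Beta(9, 12).
Data: 1 success in 35 trials. The binomial likelihood contributes p(1−p)^34, so the posterior is Beta(9+1, 12+34) = Beta(10, 46).
For Beta(a, b) with a, b > 1 the mode is (a−1)/(a+b−2) = 9/54 ≈ 0.167.

p̂_MAP = 0.167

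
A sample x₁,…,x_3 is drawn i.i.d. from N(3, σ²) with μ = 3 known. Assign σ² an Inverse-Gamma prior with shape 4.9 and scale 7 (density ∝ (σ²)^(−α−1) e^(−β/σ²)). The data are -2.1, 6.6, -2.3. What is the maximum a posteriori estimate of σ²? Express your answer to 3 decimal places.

Sum of squared deviations about the known mean: SS = (-2.1−3)² + (6.6−3)² + (-2.3−3)² = 67.06.
The Normal likelihood contributes (σ²)^(−n/2) exp(−SS/(2σ²)), so the posterior is Inverse-Gamma(α + n/2, β + SS/2) = Inverse-Gamma(6.4, 40.53).
The mode of Inverse-Gamma(a, b) is b/(a+1) = 40.53/7.4 ≈ 5.477.

σ̂²_MAP = 5.477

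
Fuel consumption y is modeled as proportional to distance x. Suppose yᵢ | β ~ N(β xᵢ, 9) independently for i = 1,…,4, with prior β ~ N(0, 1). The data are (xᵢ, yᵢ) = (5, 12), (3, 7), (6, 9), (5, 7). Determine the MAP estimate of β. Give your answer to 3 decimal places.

log p(β | y) = −Σ(yᵢ − βxᵢ)²/(2·9) − β²/(2·1) + const.
Setting the derivative to zero: Σxᵢ(yᵢ − βxᵢ)/9 − β/1 = 0, so β = Σxᵢyᵢ / (Σxᵢ² + σ²/τ²).
Σxᵢyᵢ = 5·12 + 3·7 + 6·9 + 5·7 = 170; Σxᵢ² = 95; σ²/τ² = 9.
β̂_MAP = 170 / (95 + 9) = 170/104 ≈ 1.635.

β̂_MAP = 1.635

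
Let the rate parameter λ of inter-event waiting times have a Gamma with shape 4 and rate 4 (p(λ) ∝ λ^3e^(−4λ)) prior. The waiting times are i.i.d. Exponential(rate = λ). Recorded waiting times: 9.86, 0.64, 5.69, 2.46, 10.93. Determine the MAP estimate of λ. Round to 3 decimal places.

The Exponential(rate=λ) likelihood is ∝ λ^n e^(−λΣtᵢ). Here n = 5 and Σtᵢ = 9.86 + 0.64 + 5.69 + 2.46 + 10.93 = 29.58.
Posterior ∝ λ^3e^(−4λ) · λ^5e^(−29.58λ) = λ^8e^(−33.58λ), i.e. Gamma(9, 33.58).
Mode = (a−1)/b = 8/33.58 ≈ 0.238.

λ̂_MAP = 0.238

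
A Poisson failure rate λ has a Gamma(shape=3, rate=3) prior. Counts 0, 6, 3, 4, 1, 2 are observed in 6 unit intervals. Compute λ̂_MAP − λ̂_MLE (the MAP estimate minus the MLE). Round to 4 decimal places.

Σxᵢ = 16. Posterior is Gamma(19, 9); MAP = (19−1)/9 = 18/9 ≈ 2.00000.
MLE = x̄ = 16/6 ≈ 2.66667.
Difference = 18/9 − 16/6 = -2/3 ≈ -0.6667.

MAP − MLE = -0.6667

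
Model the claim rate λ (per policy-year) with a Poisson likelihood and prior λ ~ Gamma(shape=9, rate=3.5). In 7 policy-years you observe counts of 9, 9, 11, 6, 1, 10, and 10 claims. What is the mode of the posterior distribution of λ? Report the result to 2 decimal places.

Σxᵢ = 9+9+11+6+1+10+10 = 56, with n = 7.
Posterior ∝ λ^8e^(−3.5λ) · λ^56e^(−7λ) = λ^64e^(−10.5λ), i.e. Gamma(shape=65, rate=10.5).
The mode of a Gamma(a, b) with a ≥ 1 (shape–rate) is (a−1)/b = 64/10.5 ≈ 6.10.

λ̂_MAP = 6.10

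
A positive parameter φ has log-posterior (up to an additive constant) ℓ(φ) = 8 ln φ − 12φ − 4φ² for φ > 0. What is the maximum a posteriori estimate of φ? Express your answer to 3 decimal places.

φ̂_MAP = 0.500

ℓ'(φ) = 8/φ − 12 − 8φ. Setting this to zero and multiplying by φ: 8φ² + 12φ − 8 = 0.
φ = (−12 + √(12² + 4·8·8)) / (2·8) = (−12 + √400) / 16 = (−12 + 20)/16 = 1/2.
ℓ''(φ) = −8/φ² − 8 < 0, confirming a maximum.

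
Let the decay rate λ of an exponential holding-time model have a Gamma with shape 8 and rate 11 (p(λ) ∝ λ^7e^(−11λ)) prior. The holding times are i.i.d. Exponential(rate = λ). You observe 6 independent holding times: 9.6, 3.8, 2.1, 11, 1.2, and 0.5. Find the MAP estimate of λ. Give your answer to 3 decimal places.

λ̂_MAP = 0.332

The Exponential(rate=λ) likelihood is ∝ λ^n e^(−λΣtᵢ). Here n = 6 and Σtᵢ = 9.6 + 3.8 + 2.1 + 11 + 1.2 + 0.5 = 28.2.
Posterior ∝ λ^7e^(−11λ) · λ^6e^(−28.2λ) = λ^13e^(−39.2λ), i.e. Gamma(14, 39.2).
Mode = (a−1)/b = 13/39.2 ≈ 0.332.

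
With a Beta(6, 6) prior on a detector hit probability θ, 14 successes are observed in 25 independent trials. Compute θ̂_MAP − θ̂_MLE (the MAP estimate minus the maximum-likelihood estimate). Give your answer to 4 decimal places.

Posterior is Beta(20, 17); MAP = (20−1)/(37−2) = 19/35 ≈ 0.54286.
MLE ignores the prior: θ̂_MLE = k/n = 14/25 ≈ 0.56000.
Difference = 19/35 − 14/25 = -3/175 ≈ -0.0171.

MAP − MLE = -0.0171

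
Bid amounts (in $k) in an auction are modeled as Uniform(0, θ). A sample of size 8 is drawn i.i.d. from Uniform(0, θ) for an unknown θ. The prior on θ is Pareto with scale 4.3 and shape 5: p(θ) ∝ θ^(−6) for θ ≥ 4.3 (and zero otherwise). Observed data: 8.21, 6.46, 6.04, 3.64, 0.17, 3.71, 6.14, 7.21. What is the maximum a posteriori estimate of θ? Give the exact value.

The Uniform(0, θ) likelihood is θ^(−n) for θ ≥ max(xᵢ), zero otherwise. Here max(xᵢ) = 8.21.
Posterior ∝ θ^(−6) · θ^(−8) = θ^(−14) on θ ≥ max(4.3, 8.21) = 8.21.
This density is strictly decreasing in θ, so the posterior mode lies at the lower boundary of the support.

θ̂_MAP = 8.21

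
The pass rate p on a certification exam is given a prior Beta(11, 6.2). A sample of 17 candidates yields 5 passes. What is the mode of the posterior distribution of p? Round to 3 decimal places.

Prior: Beta(11, 6.2).
Data: 5 successes in 17 trials. The binomial likelihood contributes p^5(1−p)^12, so the posterior is Beta(11+5, 6.2+12) = Beta(16, 18.2).
For Beta(a, b) with a, b > 1 the mode is (a−1)/(a+b−2) = 15/32.2 ≈ 0.466.

p̂_MAP = 0.466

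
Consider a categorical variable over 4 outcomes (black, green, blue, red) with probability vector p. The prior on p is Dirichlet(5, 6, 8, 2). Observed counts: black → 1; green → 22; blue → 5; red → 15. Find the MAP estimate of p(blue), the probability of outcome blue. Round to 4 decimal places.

The posterior is Dirichlet(αᵢ + nᵢ) = Dirichlet(6, 28, 13, 17).
For a Dirichlet(a₁,…,a_K) with all aᵢ > 1, the mode has j-th component (aⱼ − 1)/(Σaᵢ − K).
Here Σaᵢ = 64 and K = 4, so p(blue) = (13 − 1)/(64 − 4) = 12/60 ≈ 0.2000.

MAP estimate of p(blue) = 0.2000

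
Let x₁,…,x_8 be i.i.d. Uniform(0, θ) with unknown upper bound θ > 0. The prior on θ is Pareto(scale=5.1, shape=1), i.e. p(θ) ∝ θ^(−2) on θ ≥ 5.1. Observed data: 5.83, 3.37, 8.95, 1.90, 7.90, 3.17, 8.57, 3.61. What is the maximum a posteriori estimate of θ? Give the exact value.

The Uniform(0, θ) likelihood is θ^(−n) for θ ≥ max(xᵢ), zero otherwise. Here max(xᵢ) = 8.95.
Posterior ∝ θ^(−2) · θ^(−8) = θ^(−10) on θ ≥ max(5.1, 8.95) = 8.95.
This density is strictly decreasing in θ, so the posterior mode lies at the lower boundary of the support.

θ̂_MAP = 8.95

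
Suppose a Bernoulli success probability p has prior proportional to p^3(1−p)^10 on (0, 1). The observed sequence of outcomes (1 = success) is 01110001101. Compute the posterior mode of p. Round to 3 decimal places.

p̂_MAP = 0.375

The prior density ∝ p^3(1−p)^10 is the kernel of Beta(4, 11).
Data: 6 successes in 11 trials (from the sequence). The binomial likelihood contributes p^6(1−p)^5, so the posterior is Beta(4+6, 11+5) = Beta(10, 16).
For Beta(a, b) with a, b > 1 the mode is (a−1)/(a+b−2) = 9/24 ≈ 0.375.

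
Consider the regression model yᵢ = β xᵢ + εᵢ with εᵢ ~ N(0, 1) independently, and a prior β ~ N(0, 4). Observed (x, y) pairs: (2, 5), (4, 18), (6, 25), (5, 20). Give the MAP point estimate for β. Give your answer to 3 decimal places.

log p(β | y) = −Σ(yᵢ − βxᵢ)²/(2·1) − β²/(2·4) + const.
Setting the derivative to zero: Σxᵢ(yᵢ − βxᵢ)/1 − β/4 = 0, so β = Σxᵢyᵢ / (Σxᵢ² + σ²/τ²).
Σxᵢyᵢ = 2·5 + 4·18 + 6·25 + 5·20 = 332; Σxᵢ² = 81; σ²/τ² = 0.25.
β̂_MAP = 332 / (81 + 0.25) = 332/81.25 ≈ 4.086.

β̂_MAP = 4.086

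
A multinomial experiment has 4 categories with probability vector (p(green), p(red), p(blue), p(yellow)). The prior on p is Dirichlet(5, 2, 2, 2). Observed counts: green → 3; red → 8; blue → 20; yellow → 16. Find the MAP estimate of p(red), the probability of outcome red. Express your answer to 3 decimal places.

The posterior is Dirichlet(αᵢ + nᵢ) = Dirichlet(8, 10, 22, 18).
For a Dirichlet(a₁,…,a_K) with all aᵢ > 1, the mode has j-th component (aⱼ − 1)/(Σaᵢ − K).
Here Σaᵢ = 58 and K = 4, so p(red) = (10 − 1)/(58 − 4) = 9/54 ≈ 0.167.

MAP estimate of p(red) = 0.167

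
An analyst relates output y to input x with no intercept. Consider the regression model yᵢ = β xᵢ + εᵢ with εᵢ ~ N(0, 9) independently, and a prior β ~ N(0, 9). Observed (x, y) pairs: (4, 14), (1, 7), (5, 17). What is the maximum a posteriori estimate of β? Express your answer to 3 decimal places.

β̂_MAP = 3.442

log p(β | y) = −Σ(yᵢ − βxᵢ)²/(2·9) − β²/(2·9) + const.
Setting the derivative to zero: Σxᵢ(yᵢ − βxᵢ)/9 − β/9 = 0, so β = Σxᵢyᵢ / (Σxᵢ² + σ²/τ²).
Σxᵢyᵢ = 4·14 + 1·7 + 5·17 = 148; Σxᵢ² = 42; σ²/τ² = 1.
β̂_MAP = 148 / (42 + 1) = 148/43 ≈ 3.442.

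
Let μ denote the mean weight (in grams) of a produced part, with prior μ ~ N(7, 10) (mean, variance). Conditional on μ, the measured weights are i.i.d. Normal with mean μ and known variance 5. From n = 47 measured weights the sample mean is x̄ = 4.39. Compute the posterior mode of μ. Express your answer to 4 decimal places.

n = 47, x̄ = 4.39.
For a Normal prior and Normal likelihood with known variance, the posterior is Normal; its mode equals its mean, the precision-weighted average.
Prior precision 1/σ₀² = 1/10 = 0.1; data precision n/σ² = 47/5 = 9.4.
μ̂ = (0.1·7 + 9.4·4.39) / (0.1 + 9.4) = 41.966/9.5 = 20983/4750 ≈ 4.4175.

μ̂_MAP = 4.4175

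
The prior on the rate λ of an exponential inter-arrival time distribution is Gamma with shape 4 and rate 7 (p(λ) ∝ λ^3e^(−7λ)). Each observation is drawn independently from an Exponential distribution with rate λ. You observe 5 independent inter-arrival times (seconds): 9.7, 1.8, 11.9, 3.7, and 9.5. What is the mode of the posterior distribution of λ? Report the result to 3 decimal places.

The Exponential(rate=λ) likelihood is ∝ λ^n e^(−λΣtᵢ). Here n = 5 and Σtᵢ = 9.7 + 1.8 + 11.9 + 3.7 + 9.5 = 36.6.
Posterior ∝ λ^3e^(−7λ) · λ^5e^(−36.6λ) = λ^8e^(−43.6λ), i.e. Gamma(9, 43.6).
Mode = (a−1)/b = 8/43.6 ≈ 0.183.

λ̂_MAP = 0.183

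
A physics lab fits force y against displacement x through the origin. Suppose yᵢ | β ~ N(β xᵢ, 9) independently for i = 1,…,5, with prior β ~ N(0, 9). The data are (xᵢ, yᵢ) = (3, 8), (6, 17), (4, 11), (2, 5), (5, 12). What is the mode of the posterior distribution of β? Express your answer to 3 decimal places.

log p(β | y) = −Σ(yᵢ − βxᵢ)²/(2·9) − β²/(2·9) + const.
Setting the derivative to zero: Σxᵢ(yᵢ − βxᵢ)/9 − β/9 = 0, so β = Σxᵢyᵢ / (Σxᵢ² + σ²/τ²).
Σxᵢyᵢ = 3·8 + 6·17 + 4·11 + 2·5 + 5·12 = 240; Σxᵢ² = 90; σ²/τ² = 1.
β̂_MAP = 240 / (90 + 1) = 240/91 ≈ 2.637.

β̂_MAP = 2.637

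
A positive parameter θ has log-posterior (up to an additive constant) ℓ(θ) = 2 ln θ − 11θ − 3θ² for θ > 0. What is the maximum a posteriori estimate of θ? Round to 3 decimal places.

θ̂_MAP = 0.167

ℓ'(θ) = 2/θ − 11 − 6θ. Setting this to zero and multiplying by θ: 6θ² + 11θ − 2 = 0.
θ = (−11 + √(11² + 4·6·2)) / (2·6) = (−11 + √169) / 12 = (−11 + 13)/12 = 1/6.
ℓ''(θ) = −2/θ² − 6 < 0, confirming a maximum.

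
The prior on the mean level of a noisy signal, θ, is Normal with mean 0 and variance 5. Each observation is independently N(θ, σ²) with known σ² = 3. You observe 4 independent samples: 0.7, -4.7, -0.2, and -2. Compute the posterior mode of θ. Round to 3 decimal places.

θ̂_MAP = -1.348

n = 4; x̄ = (0.7 + (-4.7) + (-0.2) + (-2))/4 = -6.2/4 = -1.55.
For a Normal prior and Normal likelihood with known variance, the posterior is Normal; its mode equals its mean, the precision-weighted average.
Prior precision 1/σ₀² = 1/5 = 0.2; data precision n/σ² = 4/3.
θ̂ = (0.2·0 + (4/3)·(-1.55)) / (0.2 + 4/3) = (-31/15)/(23/15) = -31/23 ≈ -1.348.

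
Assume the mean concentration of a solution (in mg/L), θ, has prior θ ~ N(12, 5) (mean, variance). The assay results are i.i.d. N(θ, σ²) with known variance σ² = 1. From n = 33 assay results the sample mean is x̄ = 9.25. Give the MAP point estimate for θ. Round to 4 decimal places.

θ̂_MAP = 9.2666

n = 33, x̄ = 9.25.
For a Normal prior and Normal likelihood with known variance, the posterior is Normal; its mode equals its mean, the precision-weighted average.
Prior precision 1/σ₀² = 1/5 = 0.2; data precision n/σ² = 33/1 = 33.
θ̂ = (0.2·12 + 33·9.25) / (0.2 + 33) = 307.65/33.2 = 6153/664 ≈ 9.2666.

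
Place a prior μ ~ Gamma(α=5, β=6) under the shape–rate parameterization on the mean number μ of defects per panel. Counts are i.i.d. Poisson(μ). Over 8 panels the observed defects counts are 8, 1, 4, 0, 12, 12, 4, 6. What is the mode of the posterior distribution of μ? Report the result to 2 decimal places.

Σxᵢ = 8+1+4+0+12+12+4+6 = 47, with n = 8.
Posterior ∝ μ^4e^(−6μ) · μ^47e^(−8μ) = μ^51e^(−14μ), i.e. Gamma(shape=52, rate=14).
The mode of a Gamma(a, b) with a ≥ 1 (shape–rate) is (a−1)/b = 51/14 ≈ 3.64.

μ̂_MAP = 3.64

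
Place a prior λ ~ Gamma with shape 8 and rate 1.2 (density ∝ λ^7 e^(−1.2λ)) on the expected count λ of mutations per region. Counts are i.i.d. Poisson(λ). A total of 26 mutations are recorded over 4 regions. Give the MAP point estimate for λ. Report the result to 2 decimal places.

Σxᵢ = 26, n = 4.
Posterior ∝ λ^7e^(−1.2λ) · λ^26e^(−4λ) = λ^33e^(−5.2λ), i.e. Gamma(shape=34, rate=5.2).
The mode of a Gamma(a, b) with a ≥ 1 (shape–rate) is (a−1)/b = 33/5.2 ≈ 6.35.

λ̂_MAP = 6.35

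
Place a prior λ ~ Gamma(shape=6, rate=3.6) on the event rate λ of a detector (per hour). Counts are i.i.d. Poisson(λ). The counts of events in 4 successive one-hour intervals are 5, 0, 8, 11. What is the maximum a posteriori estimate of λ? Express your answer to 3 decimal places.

λ̂_MAP = 3.816

Σxᵢ = 5+0+8+11 = 24, with n = 4.
Posterior ∝ λ^5e^(−3.6λ) · λ^24e^(−4λ) = λ^29e^(−7.6λ), i.e. Gamma(shape=30, rate=7.6).
The mode of a Gamma(a, b) with a ≥ 1 (shape–rate) is (a−1)/b = 29/7.6 ≈ 3.816.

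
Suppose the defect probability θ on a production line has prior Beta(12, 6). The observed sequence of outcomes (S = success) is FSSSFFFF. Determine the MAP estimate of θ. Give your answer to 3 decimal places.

Prior: Beta(12, 6).
Data: 3 successes in 8 trials (from the sequence). The binomial likelihood contributes θ^3(1−θ)^5, so the posterior is Beta(12+3, 6+5) = Beta(15, 11).
For Beta(a, b) with a, b > 1 the mode is (a−1)/(a+b−2) = 14/24 ≈ 0.583.

θ̂_MAP = 0.583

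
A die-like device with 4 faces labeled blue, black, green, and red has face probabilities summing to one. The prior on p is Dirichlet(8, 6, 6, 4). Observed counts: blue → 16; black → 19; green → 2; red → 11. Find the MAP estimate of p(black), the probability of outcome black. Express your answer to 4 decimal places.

The posterior is Dirichlet(αᵢ + nᵢ) = Dirichlet(24, 25, 8, 15).
For a Dirichlet(a₁,…,a_K) with all aᵢ > 1, the mode has j-th component (aⱼ − 1)/(Σaᵢ − K).
Here Σaᵢ = 72 and K = 4, so p(black) = (25 − 1)/(72 − 4) = 24/68 ≈ 0.3529.

MAP estimate of p(black) = 0.3529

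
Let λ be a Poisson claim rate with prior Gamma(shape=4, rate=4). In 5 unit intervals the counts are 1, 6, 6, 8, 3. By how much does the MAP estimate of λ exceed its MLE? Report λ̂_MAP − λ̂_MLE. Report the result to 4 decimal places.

MAP − MLE = -1.8000

Σxᵢ = 24. Posterior is Gamma(28, 9); MAP = (28−1)/9 = 27/9 ≈ 3.00000.
MLE = x̄ = 24/5 ≈ 4.80000.
Difference = 27/9 − 24/5 = -9/5 ≈ -1.8000.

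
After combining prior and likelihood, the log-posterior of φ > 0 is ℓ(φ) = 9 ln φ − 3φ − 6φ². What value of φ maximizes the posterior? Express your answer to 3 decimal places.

φ̂_MAP = 0.750

ℓ'(φ) = 9/φ − 3 − 12φ. Setting this to zero and multiplying by φ: 12φ² + 3φ − 9 = 0.
φ = (−3 + √(3² + 4·12·9)) / (2·12) = (−3 + √441) / 24 = (−3 + 21)/24 = 3/4.
ℓ''(φ) = −9/φ² − 12 < 0, confirming a maximum.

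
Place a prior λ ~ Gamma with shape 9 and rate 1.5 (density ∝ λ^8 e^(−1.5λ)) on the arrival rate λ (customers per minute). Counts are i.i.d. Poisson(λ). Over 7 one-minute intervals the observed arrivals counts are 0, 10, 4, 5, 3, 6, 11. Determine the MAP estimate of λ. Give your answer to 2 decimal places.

λ̂_MAP = 5.53

Σxᵢ = 0+10+4+5+3+6+11 = 39, with n = 7.
Posterior ∝ λ^8e^(−1.5λ) · λ^39e^(−7λ) = λ^47e^(−8.5λ), i.e. Gamma(shape=48, rate=8.5).
The mode of a Gamma(a, b) with a ≥ 1 (shape–rate) is (a−1)/b = 47/8.5 ≈ 5.53.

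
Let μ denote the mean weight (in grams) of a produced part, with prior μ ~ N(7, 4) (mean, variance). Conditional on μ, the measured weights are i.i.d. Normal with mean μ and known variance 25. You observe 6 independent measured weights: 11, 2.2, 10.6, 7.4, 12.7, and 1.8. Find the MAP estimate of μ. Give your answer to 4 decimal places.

n = 6; x̄ = (11 + 2.2 + 10.6 + 7.4 + 12.7 + 1.8)/6 = 45.7/6 = 457/60 ≈ 7.6167.
For a Normal prior and Normal likelihood with known variance, the posterior is Normal; its mode equals its mean, the precision-weighted average.
Prior precision 1/σ₀² = 1/4 = 0.25; data precision n/σ² = 6/25 = 0.24.
μ̂ = (0.25·7 + 0.24·(457/60)) / (0.25 + 0.24) = 3.578/0.49 = 1789/245 ≈ 7.3020.

μ̂_MAP = 7.3020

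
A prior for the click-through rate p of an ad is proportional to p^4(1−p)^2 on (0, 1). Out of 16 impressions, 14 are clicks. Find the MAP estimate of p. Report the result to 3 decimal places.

The prior density ∝ p^4(1−p)^2 is the kernel of Beta(5, 3).
Data: 14 successes in 16 trials. The binomial likelihood contributes p^14(1−p)^2, so the posterior is Beta(5+14, 3+2) = Beta(19, 5).
For Beta(a, b) with a, b > 1 the mode is (a−1)/(a+b−2) = 18/22 ≈ 0.818.

p̂_MAP = 0.818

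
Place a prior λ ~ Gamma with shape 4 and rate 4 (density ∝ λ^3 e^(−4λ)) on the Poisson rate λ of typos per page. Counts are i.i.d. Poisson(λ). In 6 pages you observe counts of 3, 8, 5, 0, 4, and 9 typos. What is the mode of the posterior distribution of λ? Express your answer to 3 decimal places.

λ̂_MAP = 3.200

Σxᵢ = 3+8+5+0+4+9 = 29, with n = 6.
Posterior ∝ λ^3e^(−4λ) · λ^29e^(−6λ) = λ^32e^(−10λ), i.e. Gamma(shape=33, rate=10).
The mode of a Gamma(a, b) with a ≥ 1 (shape–rate) is (a−1)/b = 32/10 ≈ 3.200.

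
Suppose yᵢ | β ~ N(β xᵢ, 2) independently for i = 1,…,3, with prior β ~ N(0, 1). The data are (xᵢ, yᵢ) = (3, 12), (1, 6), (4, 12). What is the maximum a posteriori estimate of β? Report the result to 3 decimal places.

log p(β | y) = −Σ(yᵢ − βxᵢ)²/(2·2) − β²/(2·1) + const.
Setting the derivative to zero: Σxᵢ(yᵢ − βxᵢ)/2 − β/1 = 0, so β = Σxᵢyᵢ / (Σxᵢ² + σ²/τ²).
Σxᵢyᵢ = 3·12 + 1·6 + 4·12 = 90; Σxᵢ² = 26; σ²/τ² = 2.
β̂_MAP = 90 / (26 + 2) = 90/28 ≈ 3.214.

β̂_MAP = 3.214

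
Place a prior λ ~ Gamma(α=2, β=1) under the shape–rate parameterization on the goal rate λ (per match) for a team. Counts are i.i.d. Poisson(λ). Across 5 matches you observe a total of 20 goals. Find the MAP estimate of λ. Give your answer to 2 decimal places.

λ̂_MAP = 3.50

Σxᵢ = 20, n = 5.
Posterior ∝ λe^(−1λ) · λ^20e^(−5λ) = λ^21e^(−6λ), i.e. Gamma(shape=22, rate=6).
The mode of a Gamma(a, b) with a ≥ 1 (shape–rate) is (a−1)/b = 21/6 ≈ 3.50.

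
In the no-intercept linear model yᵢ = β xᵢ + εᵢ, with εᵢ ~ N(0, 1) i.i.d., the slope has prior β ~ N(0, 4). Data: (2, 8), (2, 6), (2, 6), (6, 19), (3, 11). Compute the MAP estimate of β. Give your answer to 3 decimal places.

β̂_MAP = 3.266

log p(β | y) = −Σ(yᵢ − βxᵢ)²/(2·1) − β²/(2·4) + const.
Setting the derivative to zero: Σxᵢ(yᵢ − βxᵢ)/1 − β/4 = 0, so β = Σxᵢyᵢ / (Σxᵢ² + σ²/τ²).
Σxᵢyᵢ = 2·8 + 2·6 + 2·6 + 6·19 + 3·11 = 187; Σxᵢ² = 57; σ²/τ² = 0.25.
β̂_MAP = 187 / (57 + 0.25) = 187/57.25 ≈ 3.266.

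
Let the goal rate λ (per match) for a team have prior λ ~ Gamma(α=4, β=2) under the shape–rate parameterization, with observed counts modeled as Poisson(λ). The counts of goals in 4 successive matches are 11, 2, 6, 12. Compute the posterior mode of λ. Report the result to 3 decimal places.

Σxᵢ = 11+2+6+12 = 31, with n = 4.
Posterior ∝ λ^3e^(−2λ) · λ^31e^(−4λ) = λ^34e^(−6λ), i.e. Gamma(shape=35, rate=6).
The mode of a Gamma(a, b) with a ≥ 1 (shape–rate) is (a−1)/b = 34/6 ≈ 5.667.

λ̂_MAP = 5.667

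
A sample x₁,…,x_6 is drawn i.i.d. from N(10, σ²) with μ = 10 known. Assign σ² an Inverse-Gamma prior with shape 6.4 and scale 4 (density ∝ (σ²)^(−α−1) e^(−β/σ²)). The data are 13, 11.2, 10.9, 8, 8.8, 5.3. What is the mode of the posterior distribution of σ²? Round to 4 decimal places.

Sum of squared deviations about the known mean: SS = (13−10)² + (11.2−10)² + (10.9−10)² + (8−10)² + (8.8−10)² + (5.3−10)² = 38.78.
The Normal likelihood contributes (σ²)^(−n/2) exp(−SS/(2σ²)), so the posterior is Inverse-Gamma(α + n/2, β + SS/2) = Inverse-Gamma(9.4, 23.39).
The mode of Inverse-Gamma(a, b) is b/(a+1) = 23.39/10.4 ≈ 2.2490.

σ̂²_MAP = 2.2490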